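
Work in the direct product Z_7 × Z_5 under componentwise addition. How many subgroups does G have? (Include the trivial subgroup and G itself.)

4

|G| = 35, so by Lagrange every subgroup order divides 35. Divisors: 1, 5, 7, 35.
Subgroups by order — order 1: 1; order 5: 1; order 7: 1; order 35: 1.
Total: 1 + 1 + 1 + 1 = 4.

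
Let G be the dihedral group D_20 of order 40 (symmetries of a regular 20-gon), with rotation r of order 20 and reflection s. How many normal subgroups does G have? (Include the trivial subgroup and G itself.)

9

G has 48 subgroups. Checking conjugation-invariance by order — order 1: 1/1 normal; order 2: 1/21 normal; order 4: 1/11 normal; order 5: 1/1 normal; order 8: 0/5 normal; order 10: 1/5 normal; order 20: 3/3 normal; order 40: 1/1 normal.
Total normal subgroups: 9.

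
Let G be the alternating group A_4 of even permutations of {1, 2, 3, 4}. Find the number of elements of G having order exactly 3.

8

The elements of order 3 are: (2 3 4), (2 4 3), (1 2 3), (1 2 4), (1 3 2), (1 3 4), (1 4 2), (1 4 3).
That's 8.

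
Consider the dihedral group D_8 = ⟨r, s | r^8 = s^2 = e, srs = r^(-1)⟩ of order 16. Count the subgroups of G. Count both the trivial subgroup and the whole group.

19

|G| = 16, so by Lagrange every subgroup order divides 16. Divisors: 1, 2, 4, 8, 16.
Subgroups by order — order 1: 1; order 2: 9; order 4: 5; order 8: 3; order 16: 1.
Total: 1 + 9 + 5 + 3 + 1 = 19.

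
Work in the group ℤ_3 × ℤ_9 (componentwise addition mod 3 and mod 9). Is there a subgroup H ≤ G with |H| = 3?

Yes

3 | 27. A subgroup of order 3 is {(0,0), (0,3), (0,6)}.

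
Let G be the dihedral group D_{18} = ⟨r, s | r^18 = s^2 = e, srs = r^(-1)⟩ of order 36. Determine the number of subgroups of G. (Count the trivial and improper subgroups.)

45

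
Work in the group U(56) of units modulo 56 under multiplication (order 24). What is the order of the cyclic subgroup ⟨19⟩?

Compute successive powers of 19 mod 56: 19, 25, 27, 9, 3, 1; 19^6 ≡ 1 (mod 56).
So |⟨19⟩| = 6.

6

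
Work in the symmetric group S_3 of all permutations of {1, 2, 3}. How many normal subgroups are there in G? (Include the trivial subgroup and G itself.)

3

G has 6 subgroups. Checking conjugation-invariance by order — order 1: 1/1 normal; order 2: 0/3 normal; order 3: 1/1 normal; order 6: 1/1 normal.
Total normal subgroups: 3.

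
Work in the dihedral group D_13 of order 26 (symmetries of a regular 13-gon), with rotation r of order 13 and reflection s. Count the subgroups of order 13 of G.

|G| = 26 and 13 | 26, so subgroups of order 13 are possible by Lagrange.
The subgroups of order 13 are: {e, r, r^2, r^3, r^4, r^5, r^6, r^7, r^8, r^9, r^10, r^11, r^12}.
So G has 1 subgroup of order 13.

1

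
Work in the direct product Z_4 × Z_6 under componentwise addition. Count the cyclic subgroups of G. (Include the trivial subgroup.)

Each element a generates a cyclic subgroup ⟨a⟩; distinct elements may generate the same one (a cyclic group of order d has φ(d) generators).
Cyclic subgroups by order — order 1: 1; order 2: 3; order 3: 1; order 4: 2; order 6: 3; order 12: 2.
Total: 12.

12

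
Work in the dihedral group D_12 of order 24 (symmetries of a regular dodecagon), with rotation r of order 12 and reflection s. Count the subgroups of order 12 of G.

|G| = 24 and 12 | 24, so subgroups of order 12 are possible by Lagrange.
The subgroups of order 12 are: {e, r, r^2, r^3, r^4, r^5, r^6, r^7, r^8, r^9, r^10, r^11}; {e, r^2, r^4, r^6, r^8, r^10, s, r^2s, r^4s, r^6s, r^8s, r^10s}; {e, r^2, r^4, r^6, r^8, r^10, rs, r^3s, r^5s, r^7s, r^9s, r^11s}.
So G has 3 subgroups of order 12.

3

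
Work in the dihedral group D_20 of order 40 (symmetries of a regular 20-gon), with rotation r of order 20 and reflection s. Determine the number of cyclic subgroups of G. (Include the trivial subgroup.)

Each element a generates a cyclic subgroup ⟨a⟩; distinct elements may generate the same one (a cyclic group of order d has φ(d) generators).
Cyclic subgroups by order — order 1: 1; order 2: 21; order 4: 1; order 5: 1; order 10: 1; order 20: 1.
Total: 26.

26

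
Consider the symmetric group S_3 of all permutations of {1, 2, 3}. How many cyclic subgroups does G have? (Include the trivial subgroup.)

A cyclic subgroup of order d is generated by each of its φ(d) elements of order d, so the cyclic subgroups of order d number (#elements of order d)/φ(d).
Cyclic subgroups by order — order 1: 1; order 2: 3; order 3: 1.
Total: 5.

5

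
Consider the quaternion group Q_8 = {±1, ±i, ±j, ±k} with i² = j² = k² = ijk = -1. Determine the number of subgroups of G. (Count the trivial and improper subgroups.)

6

|G| = 8, so by Lagrange every subgroup order divides 8. Divisors: 1, 2, 4, 8.
Subgroups by order — order 1: 1; order 2: 1; order 4: 3; order 8: 1.
Total: 1 + 1 + 3 + 1 = 6.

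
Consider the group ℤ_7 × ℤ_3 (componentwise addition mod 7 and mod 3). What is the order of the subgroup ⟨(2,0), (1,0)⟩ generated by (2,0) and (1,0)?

|⟨(2,0)⟩| = 7 and |⟨(1,0)⟩| = 7, so |H| is a multiple of lcm(7, 7) = 7 and divides |G| = 21.
Closing under the operation: H = {(0,0), (1,0), (2,0), (3,0), (4,0), (5,0), (6,0)}, so |H| = 7.

7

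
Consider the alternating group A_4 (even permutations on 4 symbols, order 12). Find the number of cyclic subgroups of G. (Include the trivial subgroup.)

8

Group the elements of G by the cyclic subgroup they generate; each cyclic subgroup of order d accounts for φ(d) elements.
Cyclic subgroups by order — order 1: 1; order 2: 3; order 3: 4.
Total: 8.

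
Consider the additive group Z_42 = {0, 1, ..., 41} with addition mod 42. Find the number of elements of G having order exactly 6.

2

In a cyclic group of order 42, the number of elements of order d (for d | 42) is φ(d).
φ(6) = 2.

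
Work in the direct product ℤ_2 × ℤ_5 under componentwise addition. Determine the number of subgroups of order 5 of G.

1

|G| = 10 and 5 | 10, so subgroups of order 5 are possible by Lagrange.
The subgroups of order 5 are: {(0,0), (0,1), (0,2), (0,3), (0,4)}.
So G has 1 subgroup of order 5.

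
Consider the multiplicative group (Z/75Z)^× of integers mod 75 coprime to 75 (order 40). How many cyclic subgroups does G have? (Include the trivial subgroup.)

Group the elements of G by the cyclic subgroup they generate; each cyclic subgroup of order d accounts for φ(d) elements.
Cyclic subgroups by order — order 1: 1; order 2: 3; order 4: 2; order 5: 1; order 10: 3; order 20: 2.
Total: 12.

12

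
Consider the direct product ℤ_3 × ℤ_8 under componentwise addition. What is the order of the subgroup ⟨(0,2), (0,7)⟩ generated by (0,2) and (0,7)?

8

|⟨(0,2)⟩| = 4 and |⟨(0,7)⟩| = 8, so |H| is a multiple of lcm(4, 8) = 8 and divides |G| = 24.
Closing under the operation: H = {(0,0), (0,1), (0,2), (0,3), (0,4), (0,5), (0,6), (0,7)}, so |H| = 8.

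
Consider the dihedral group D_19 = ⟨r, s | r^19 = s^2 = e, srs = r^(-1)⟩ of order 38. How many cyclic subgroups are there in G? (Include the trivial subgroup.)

Group the elements of G by the cyclic subgroup they generate; each cyclic subgroup of order d accounts for φ(d) elements.
Cyclic subgroups by order — order 1: 1; order 2: 19; order 19: 1.
Total: 21.

21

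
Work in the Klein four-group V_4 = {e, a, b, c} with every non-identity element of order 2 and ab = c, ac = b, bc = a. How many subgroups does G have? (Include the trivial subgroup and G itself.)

5

|G| = 4, so by Lagrange every subgroup order divides 4. Divisors: 1, 2, 4.
Subgroups by order — order 1: 1; order 2: 3; order 4: 1.
Total: 1 + 3 + 1 = 5.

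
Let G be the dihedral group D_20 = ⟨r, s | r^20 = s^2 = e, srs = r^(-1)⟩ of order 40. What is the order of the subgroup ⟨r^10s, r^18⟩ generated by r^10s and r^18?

|⟨r^10s⟩| = 2 and |⟨r^18⟩| = 10, so |H| is a multiple of lcm(2, 10) = 10 and divides |G| = 40.
Closing under the operation: H = {e, r^2, r^4, r^6, r^8, r^10, r^12, r^14, r^16, r^18, s, r^2s, r^4s, r^6s, r^8s, r^10s, r^12s, r^14s, r^16s, r^18s}, so |H| = 20.

20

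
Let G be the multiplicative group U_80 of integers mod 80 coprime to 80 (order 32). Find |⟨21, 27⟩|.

16

|⟨21⟩| = 4 and |⟨27⟩| = 4, so |H| is a multiple of lcm(4, 4) = 4 and divides |G| = 32.
Closing under the operation: H = {1, 3, 7, 9, 21, 23, 27, 29, 41, 43, 47, 49, 61, 63, 67, 69}, so |H| = 16.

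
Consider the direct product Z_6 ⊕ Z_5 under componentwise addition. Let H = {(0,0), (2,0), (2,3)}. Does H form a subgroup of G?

(2,3) ∈ H but its inverse (4,2) ∉ H, so H is not a subgroup.

No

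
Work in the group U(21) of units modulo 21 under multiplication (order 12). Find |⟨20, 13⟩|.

4

|⟨20⟩| = 2 and |⟨13⟩| = 2, so |H| is a multiple of lcm(2, 2) = 2 and divides |G| = 12.
Closing under the operation: H = {1, 8, 13, 20}, so |H| = 4.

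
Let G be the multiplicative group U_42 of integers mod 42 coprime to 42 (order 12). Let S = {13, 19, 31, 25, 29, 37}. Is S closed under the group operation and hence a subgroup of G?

The identity 1 ∉ S, so S is not a subgroup.

No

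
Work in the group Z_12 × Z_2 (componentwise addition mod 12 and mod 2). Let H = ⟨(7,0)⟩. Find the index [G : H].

|⟨(7,0)⟩| = 12 and |G| = 24.
By Lagrange, [G : H] = |G|/|H| = 24/12 = 2.

2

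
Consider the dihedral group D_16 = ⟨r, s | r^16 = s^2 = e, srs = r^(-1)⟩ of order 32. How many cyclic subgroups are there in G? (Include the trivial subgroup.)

21

Group the elements of G by the cyclic subgroup they generate; each cyclic subgroup of order d accounts for φ(d) elements.
Cyclic subgroups by order — order 1: 1; order 2: 17; order 4: 1; order 8: 1; order 16: 1.
Total: 21.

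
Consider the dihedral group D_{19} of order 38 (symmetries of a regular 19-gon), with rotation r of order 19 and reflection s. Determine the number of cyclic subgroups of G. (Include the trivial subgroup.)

21

Each element a generates a cyclic subgroup ⟨a⟩; distinct elements may generate the same one (a cyclic group of order d has φ(d) generators).
Cyclic subgroups by order — order 1: 1; order 2: 19; order 19: 1.
Total: 21.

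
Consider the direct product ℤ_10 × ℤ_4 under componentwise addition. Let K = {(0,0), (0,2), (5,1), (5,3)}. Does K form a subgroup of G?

|K| = 4 divides |G| = 40, consistent with Lagrange.
K contains the identity, every element's inverse is in K, and K is closed under +: it is a subgroup.
In fact K = ⟨(5,3)⟩.

Yes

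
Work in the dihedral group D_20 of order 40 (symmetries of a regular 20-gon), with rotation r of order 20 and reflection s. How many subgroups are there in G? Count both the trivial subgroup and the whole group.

|G| = 40, so by Lagrange every subgroup order divides 40. Divisors: 1, 2, 4, 5, 8, 10, 20, 40.
Subgroups by order — order 1: 1; order 2: 21; order 4: 11; order 5: 1; order 8: 5; order 10: 5; order 20: 3; order 40: 1.
Total: 1 + 21 + 11 + 1 + 5 + 5 + 3 + 1 = 48.

48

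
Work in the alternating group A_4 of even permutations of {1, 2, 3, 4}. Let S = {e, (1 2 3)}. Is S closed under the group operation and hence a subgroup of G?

No

(1 2 3) ∈ S but its inverse (1 3 2) ∉ S, so S is not a subgroup.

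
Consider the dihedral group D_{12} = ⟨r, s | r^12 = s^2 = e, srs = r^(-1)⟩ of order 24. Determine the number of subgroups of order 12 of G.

|G| = 24 and 12 | 24, so subgroups of order 12 are possible by Lagrange.
The subgroups of order 12 are: {e, r, r^2, r^3, r^4, r^5, r^6, r^7, r^8, r^9, r^10, r^11}; {e, r^2, r^4, r^6, r^8, r^10, s, r^2s, r^4s, r^6s, r^8s, r^10s}; {e, r^2, r^4, r^6, r^8, r^10, rs, r^3s, r^5s, r^7s, r^9s, r^11s}.
So G has 3 subgroups of order 12.

3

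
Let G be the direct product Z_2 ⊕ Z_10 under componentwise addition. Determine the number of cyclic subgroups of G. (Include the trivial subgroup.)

8

Group the elements of G by the cyclic subgroup they generate; each cyclic subgroup of order d accounts for φ(d) elements.
Cyclic subgroups by order — order 1: 1; order 2: 3; order 5: 1; order 10: 3.
Total: 8.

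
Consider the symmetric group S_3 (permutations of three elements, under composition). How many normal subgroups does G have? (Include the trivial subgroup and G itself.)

3

G has 6 subgroups. Checking conjugation-invariance by order — order 1: 1/1 normal; order 2: 0/3 normal; order 3: 1/1 normal; order 6: 1/1 normal.
Total normal subgroups: 3.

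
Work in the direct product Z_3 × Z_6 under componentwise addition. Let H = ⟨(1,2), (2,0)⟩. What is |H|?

|⟨(1,2)⟩| = 3 and |⟨(2,0)⟩| = 3, so |H| is a multiple of lcm(3, 3) = 3 and divides |G| = 18.
Closing under the operation: H = {(0,0), (0,2), (0,4), (1,0), (1,2), (1,4), (2,0), (2,2), (2,4)}, so |H| = 9.

9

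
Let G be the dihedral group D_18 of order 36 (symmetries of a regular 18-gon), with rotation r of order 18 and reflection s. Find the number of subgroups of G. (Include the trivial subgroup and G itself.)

|G| = 36, so by Lagrange every subgroup order divides 36. Divisors: 1, 2, 3, 4, 6, 9, 12, 18, 36.
Subgroups by order — order 1: 1; order 2: 19; order 3: 1; order 4: 9; order 6: 7; order 9: 1; order 12: 3; order 18: 3; order 36: 1.
Total: 1 + 19 + 1 + 9 + 7 + 1 + 3 + 3 + 1 = 45.

45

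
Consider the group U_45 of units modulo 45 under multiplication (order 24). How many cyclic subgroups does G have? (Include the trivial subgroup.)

Group the elements of G by the cyclic subgroup they generate; each cyclic subgroup of order d accounts for φ(d) elements.
Cyclic subgroups by order — order 1: 1; order 2: 3; order 3: 1; order 4: 2; order 6: 3; order 12: 2.
Total: 12.

12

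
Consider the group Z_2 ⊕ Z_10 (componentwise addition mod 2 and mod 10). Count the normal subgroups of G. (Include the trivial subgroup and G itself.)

10

G is abelian, so every subgroup is normal.
G has 10 subgroups in total, hence 10 normal subgroups.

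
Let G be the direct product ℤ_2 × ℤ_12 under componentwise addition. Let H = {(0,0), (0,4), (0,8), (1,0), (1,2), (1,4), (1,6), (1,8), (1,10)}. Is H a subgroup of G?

No

|H| = 9 does not divide |G| = 24, so by Lagrange H is not a subgroup.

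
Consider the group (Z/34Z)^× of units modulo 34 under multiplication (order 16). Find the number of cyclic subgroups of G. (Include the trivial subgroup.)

Group the elements of G by the cyclic subgroup they generate; each cyclic subgroup of order d accounts for φ(d) elements.
Cyclic subgroups by order — order 1: 1; order 2: 1; order 4: 1; order 8: 1; order 16: 1.
Total: 5.

5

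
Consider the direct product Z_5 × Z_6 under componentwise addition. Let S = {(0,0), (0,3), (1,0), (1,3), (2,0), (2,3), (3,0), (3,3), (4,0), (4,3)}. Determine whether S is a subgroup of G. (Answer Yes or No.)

Yes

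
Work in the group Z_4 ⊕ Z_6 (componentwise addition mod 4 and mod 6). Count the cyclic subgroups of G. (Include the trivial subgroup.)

12

A cyclic subgroup of order d is generated by each of its φ(d) elements of order d, so the cyclic subgroups of order d number (#elements of order d)/φ(d).
Cyclic subgroups by order — order 1: 1; order 2: 3; order 3: 1; order 4: 2; order 6: 3; order 12: 2.
Total: 12.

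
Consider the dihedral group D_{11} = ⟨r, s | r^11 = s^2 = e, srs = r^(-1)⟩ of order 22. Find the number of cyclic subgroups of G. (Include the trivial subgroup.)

13

Group the elements of G by the cyclic subgroup they generate; each cyclic subgroup of order d accounts for φ(d) elements.
Cyclic subgroups by order — order 1: 1; order 2: 11; order 11: 1.
Total: 13.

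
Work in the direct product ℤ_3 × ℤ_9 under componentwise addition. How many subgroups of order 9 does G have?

4

|G| = 27 and 9 | 27, so subgroups of order 9 are possible by Lagrange.
The subgroups of order 9 are: {(0,0), (0,1), (0,2), (0,3), (0,4), (0,5), (0,6), (0,7), (0,8)}; {(0,0), (0,3), (0,6), (1,0), (1,3), (1,6), (2,0), (2,3), (2,6)}; {(0,0), (0,3), (0,6), (1,1), (1,4), (1,7), (2,2), (2,5), (2,8)}; {(0,0), (0,3), (0,6), (1,2), (1,5), (1,8), (2,1), (2,4), (2,7)}.
So G has 4 subgroups of order 9.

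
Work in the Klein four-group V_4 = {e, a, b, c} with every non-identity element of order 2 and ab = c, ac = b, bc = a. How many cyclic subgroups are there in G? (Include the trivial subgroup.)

Group the elements of G by the cyclic subgroup they generate; each cyclic subgroup of order d accounts for φ(d) elements.
Cyclic subgroups by order — order 1: 1; order 2: 3.
Total: 4.

4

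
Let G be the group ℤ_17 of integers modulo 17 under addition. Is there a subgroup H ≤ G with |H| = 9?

No

9 does not divide |G| = 17, so by Lagrange no subgroup of order 9 exists.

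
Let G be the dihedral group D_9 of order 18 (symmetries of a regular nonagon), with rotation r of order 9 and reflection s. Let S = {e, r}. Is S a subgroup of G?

No

r ∈ S but its inverse r^8 ∉ S, so S is not a subgroup.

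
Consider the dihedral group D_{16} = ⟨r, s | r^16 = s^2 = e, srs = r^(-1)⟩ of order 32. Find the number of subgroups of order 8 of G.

5

|G| = 32 and 8 | 32, so subgroups of order 8 are possible by Lagrange.
The subgroups of order 8 are: {e, r^2, r^4, r^6, r^8, r^10, r^12, r^14}; {e, r^4, r^8, r^12, r^2s, r^6s, r^10s, r^14s}; {e, r^4, r^8, r^12, r^3s, r^7s, r^11s, r^15s}; {e, r^4, r^8, r^12, s, r^4s, r^8s, r^12s}; … (5 in all).
So G has 5 subgroups of order 8.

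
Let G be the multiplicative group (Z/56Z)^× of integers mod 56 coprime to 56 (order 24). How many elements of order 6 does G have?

14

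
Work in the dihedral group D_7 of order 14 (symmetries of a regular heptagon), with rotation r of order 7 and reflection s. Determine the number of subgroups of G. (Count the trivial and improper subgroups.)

|G| = 14, so by Lagrange every subgroup order divides 14. Divisors: 1, 2, 7, 14.
Subgroups by order — order 1: 1; order 2: 7; order 7: 1; order 14: 1.
Total: 1 + 7 + 1 + 1 = 10.

10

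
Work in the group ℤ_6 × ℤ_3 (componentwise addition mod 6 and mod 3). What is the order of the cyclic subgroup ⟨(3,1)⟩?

6

The order of (3,1) in Z_6 × Z_3 is lcm(ord(3) in Z_6, ord(1) in Z_3).
ord(3) = 2 and ord(1) = 3, so |⟨(3,1)⟩| = lcm(2, 3) = 6.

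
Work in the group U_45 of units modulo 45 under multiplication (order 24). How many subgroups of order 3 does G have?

1

|G| = 24 and 3 | 24, so subgroups of order 3 are possible by Lagrange.
The subgroups of order 3 are: {1, 16, 31}.
So G has 1 subgroup of order 3.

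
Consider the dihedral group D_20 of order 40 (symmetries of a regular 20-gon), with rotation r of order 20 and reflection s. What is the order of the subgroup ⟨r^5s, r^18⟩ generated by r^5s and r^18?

|⟨r^5s⟩| = 2 and |⟨r^18⟩| = 10, so |H| is a multiple of lcm(2, 10) = 10 and divides |G| = 40.
Closing under the operation: H = {e, r^2, r^4, r^6, r^8, r^10, r^12, r^14, r^16, r^18, rs, r^3s, r^5s, r^7s, r^9s, r^11s, r^13s, r^15s, r^17s, r^19s}, so |H| = 20.

20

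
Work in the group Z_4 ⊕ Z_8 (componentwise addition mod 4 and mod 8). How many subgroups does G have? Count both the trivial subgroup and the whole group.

22

|G| = 32, so by Lagrange every subgroup order divides 32. Divisors: 1, 2, 4, 8, 16, 32.
Subgroups by order — order 1: 1; order 2: 3; order 4: 7; order 8: 7; order 16: 3; order 32: 1.
Total: 1 + 3 + 7 + 7 + 3 + 1 = 22.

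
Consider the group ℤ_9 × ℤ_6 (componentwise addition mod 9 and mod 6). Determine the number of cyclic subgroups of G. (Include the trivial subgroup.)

A cyclic subgroup of order d is generated by each of its φ(d) elements of order d, so the cyclic subgroups of order d number (#elements of order d)/φ(d).
Cyclic subgroups by order — order 1: 1; order 2: 1; order 3: 4; order 6: 4; order 9: 3; order 18: 3.
Total: 16.

16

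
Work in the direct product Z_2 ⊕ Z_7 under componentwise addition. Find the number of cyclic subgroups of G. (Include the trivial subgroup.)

Each element a generates a cyclic subgroup ⟨a⟩; distinct elements may generate the same one (a cyclic group of order d has φ(d) generators).
Cyclic subgroups by order — order 1: 1; order 2: 1; order 7: 1; order 14: 1.
Total: 4.

4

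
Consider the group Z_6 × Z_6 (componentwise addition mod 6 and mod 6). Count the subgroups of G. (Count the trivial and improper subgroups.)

30

|G| = 36, so by Lagrange every subgroup order divides 36. Divisors: 1, 2, 3, 4, 6, 9, 12, 18, 36.
Subgroups by order — order 1: 1; order 2: 3; order 3: 4; order 4: 1; order 6: 12; order 9: 1; order 12: 4; order 18: 3; order 36: 1.
Total: 1 + 3 + 4 + 1 + 12 + 1 + 4 + 3 + 1 = 30.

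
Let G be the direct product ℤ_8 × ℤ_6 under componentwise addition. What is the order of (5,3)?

The order of (5,3) in Z_8 × Z_6 is lcm(ord(5) in Z_8, ord(3) in Z_6).
ord(5) = 8 and ord(3) = 2, so |⟨(5,3)⟩| = lcm(8, 2) = 8.

8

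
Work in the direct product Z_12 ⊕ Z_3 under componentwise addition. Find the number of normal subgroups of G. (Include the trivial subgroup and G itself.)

G is abelian, so every subgroup is normal.
G has 18 subgroups in total, hence 18 normal subgroups.

18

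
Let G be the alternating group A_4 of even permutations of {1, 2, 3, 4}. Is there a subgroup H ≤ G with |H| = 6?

No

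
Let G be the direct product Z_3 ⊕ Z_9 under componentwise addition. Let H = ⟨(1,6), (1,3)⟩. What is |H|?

9

|⟨(1,6)⟩| = 3 and |⟨(1,3)⟩| = 3, so |H| is a multiple of lcm(3, 3) = 3 and divides |G| = 27.
Closing under the operation: H = {(0,0), (0,3), (0,6), (1,0), (1,3), (1,6), (2,0), (2,3), (2,6)}, so |H| = 9.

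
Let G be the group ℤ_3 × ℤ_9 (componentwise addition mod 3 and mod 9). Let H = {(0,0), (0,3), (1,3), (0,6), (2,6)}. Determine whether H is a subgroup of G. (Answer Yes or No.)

|H| = 5 does not divide |G| = 27, so by Lagrange H is not a subgroup.

No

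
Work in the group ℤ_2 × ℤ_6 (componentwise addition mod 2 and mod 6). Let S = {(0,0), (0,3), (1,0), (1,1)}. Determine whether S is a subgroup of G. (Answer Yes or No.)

(1,1) ∈ S but its inverse (1,5) ∉ S, so S is not a subgroup.

No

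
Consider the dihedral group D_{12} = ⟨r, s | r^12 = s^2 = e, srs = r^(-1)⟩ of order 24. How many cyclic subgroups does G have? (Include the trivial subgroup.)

18

Each element a generates a cyclic subgroup ⟨a⟩; distinct elements may generate the same one (a cyclic group of order d has φ(d) generators).
Cyclic subgroups by order — order 1: 1; order 2: 13; order 3: 1; order 4: 1; order 6: 1; order 12: 1.
Total: 18.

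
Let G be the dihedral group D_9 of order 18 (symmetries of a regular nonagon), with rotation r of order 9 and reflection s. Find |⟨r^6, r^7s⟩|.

|⟨r^6⟩| = 3 and |⟨r^7s⟩| = 2, so |H| is a multiple of lcm(3, 2) = 6 and divides |G| = 18.
Closing under the operation: H = {e, r^3, r^6, rs, r^4s, r^7s}, so |H| = 6.

6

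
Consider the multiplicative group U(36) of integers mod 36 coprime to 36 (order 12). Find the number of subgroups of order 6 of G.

3

|G| = 12 and 6 | 12, so subgroups of order 6 are possible by Lagrange.
The subgroups of order 6 are: {1, 11, 13, 23, 25, 35}; {1, 5, 13, 17, 25, 29}; {1, 7, 13, 19, 25, 31}.
So G has 3 subgroups of order 6.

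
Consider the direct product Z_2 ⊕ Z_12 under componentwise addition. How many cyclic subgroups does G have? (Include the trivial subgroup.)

12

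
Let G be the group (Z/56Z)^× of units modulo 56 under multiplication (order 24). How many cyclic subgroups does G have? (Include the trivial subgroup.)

Each element a generates a cyclic subgroup ⟨a⟩; distinct elements may generate the same one (a cyclic group of order d has φ(d) generators).
Cyclic subgroups by order — order 1: 1; order 2: 7; order 3: 1; order 6: 7.
Total: 16.

16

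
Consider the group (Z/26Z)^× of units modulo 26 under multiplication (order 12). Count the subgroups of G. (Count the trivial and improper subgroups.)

6

|G| = 12, so by Lagrange every subgroup order divides 12. Divisors: 1, 2, 3, 4, 6, 12.
Subgroups by order — order 1: 1; order 2: 1; order 3: 1; order 4: 1; order 6: 1; order 12: 1.
Total: 1 + 1 + 1 + 1 + 1 + 1 = 6.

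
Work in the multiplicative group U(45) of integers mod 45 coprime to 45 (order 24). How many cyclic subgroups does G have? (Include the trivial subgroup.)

A cyclic subgroup of order d is generated by each of its φ(d) elements of order d, so the cyclic subgroups of order d number (#elements of order d)/φ(d).
Cyclic subgroups by order — order 1: 1; order 2: 3; order 3: 1; order 4: 2; order 6: 3; order 12: 2.
Total: 12.

12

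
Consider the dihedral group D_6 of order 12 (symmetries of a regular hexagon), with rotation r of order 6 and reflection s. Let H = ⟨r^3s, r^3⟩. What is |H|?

4

|⟨r^3s⟩| = 2 and |⟨r^3⟩| = 2, so |H| is a multiple of lcm(2, 2) = 2 and divides |G| = 12.
Closing under the operation: H = {e, r^3, s, r^3s}, so |H| = 4.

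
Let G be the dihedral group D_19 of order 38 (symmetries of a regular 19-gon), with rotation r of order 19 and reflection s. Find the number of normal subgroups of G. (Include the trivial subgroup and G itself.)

3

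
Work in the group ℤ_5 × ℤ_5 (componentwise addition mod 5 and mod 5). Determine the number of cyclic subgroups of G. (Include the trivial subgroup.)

7

Group the elements of G by the cyclic subgroup they generate; each cyclic subgroup of order d accounts for φ(d) elements.
Cyclic subgroups by order — order 1: 1; order 5: 6.
Total: 7.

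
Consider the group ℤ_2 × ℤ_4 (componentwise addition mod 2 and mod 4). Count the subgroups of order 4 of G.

3

|G| = 8 and 4 | 8, so subgroups of order 4 are possible by Lagrange.
The subgroups of order 4 are: {(0,0), (0,1), (0,2), (0,3)}; {(0,0), (0,2), (1,0), (1,2)}; {(0,0), (0,2), (1,1), (1,3)}.
So G has 3 subgroups of order 4.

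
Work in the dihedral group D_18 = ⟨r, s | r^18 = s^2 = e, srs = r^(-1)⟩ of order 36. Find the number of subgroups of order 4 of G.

|G| = 36 and 4 | 36, so subgroups of order 4 are possible by Lagrange.
The subgroups of order 4 are: {e, r^9, rs, r^10s}; {e, r^9, r^2s, r^11s}; {e, r^9, r^3s, r^12s}; {e, r^9, r^4s, r^13s}; … (9 in all).
So G has 9 subgroups of order 4.

9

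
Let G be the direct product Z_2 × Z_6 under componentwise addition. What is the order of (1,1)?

The order of (1,1) in Z_2 × Z_6 is lcm(ord(1) in Z_2, ord(1) in Z_6).
ord(1) = 2 and ord(1) = 6, so |⟨(1,1)⟩| = lcm(2, 6) = 6.

6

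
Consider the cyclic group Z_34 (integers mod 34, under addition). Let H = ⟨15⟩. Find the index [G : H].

1

|⟨15⟩| = 34 and |G| = 34.
By Lagrange, [G : H] = |G|/|H| = 34/34 = 1.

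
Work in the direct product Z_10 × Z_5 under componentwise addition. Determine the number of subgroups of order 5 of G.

|G| = 50 and 5 | 50, so subgroups of order 5 are possible by Lagrange.
The subgroups of order 5 are: {(0,0), (0,1), (0,2), (0,3), (0,4)}; {(0,0), (2,0), (4,0), (6,0), (8,0)}; {(0,0), (2,1), (4,2), (6,3), (8,4)}; {(0,0), (2,2), (4,4), (6,1), (8,3)}; … (6 in all).
So G has 6 subgroups of order 5.

6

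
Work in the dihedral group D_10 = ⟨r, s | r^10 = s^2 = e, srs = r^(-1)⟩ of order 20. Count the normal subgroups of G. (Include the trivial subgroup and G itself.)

7

G has 22 subgroups. Checking conjugation-invariance by order — order 1: 1/1 normal; order 2: 1/11 normal; order 4: 0/5 normal; order 5: 1/1 normal; order 10: 3/3 normal; order 20: 1/1 normal.
Total normal subgroups: 7.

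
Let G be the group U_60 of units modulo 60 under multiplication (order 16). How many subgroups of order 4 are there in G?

11

|G| = 16 and 4 | 16, so subgroups of order 4 are possible by Lagrange.
The subgroups of order 4 are: {1, 11, 19, 29}; {1, 11, 31, 41}; {1, 11, 49, 59}; {1, 13, 37, 49}; … (11 in all).
So G has 11 subgroups of order 4.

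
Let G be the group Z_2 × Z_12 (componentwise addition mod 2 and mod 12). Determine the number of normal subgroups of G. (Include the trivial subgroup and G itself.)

G is abelian, so every subgroup is normal.
G has 16 subgroups in total, hence 16 normal subgroups.

16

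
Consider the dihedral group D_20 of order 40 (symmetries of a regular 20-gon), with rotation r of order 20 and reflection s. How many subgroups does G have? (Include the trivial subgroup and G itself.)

|G| = 40, so by Lagrange every subgroup order divides 40. Divisors: 1, 2, 4, 5, 8, 10, 20, 40.
Subgroups by order — order 1: 1; order 2: 21; order 4: 11; order 5: 1; order 8: 5; order 10: 5; order 20: 3; order 40: 1.
Total: 1 + 21 + 11 + 1 + 5 + 5 + 3 + 1 = 48.

48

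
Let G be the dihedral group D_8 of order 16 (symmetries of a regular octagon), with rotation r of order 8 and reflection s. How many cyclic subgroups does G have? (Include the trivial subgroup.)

12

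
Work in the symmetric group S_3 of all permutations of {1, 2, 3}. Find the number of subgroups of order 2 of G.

3

|G| = 6 and 2 | 6, so subgroups of order 2 are possible by Lagrange.
The subgroups of order 2 are: {e, (1 2)}; {e, (1 3)}; {e, (2 3)}.
So G has 3 subgroups of order 2.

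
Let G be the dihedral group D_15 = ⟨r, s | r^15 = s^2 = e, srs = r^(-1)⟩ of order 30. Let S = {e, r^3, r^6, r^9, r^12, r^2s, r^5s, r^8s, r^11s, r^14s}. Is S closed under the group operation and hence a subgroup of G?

|S| = 10 divides |G| = 30, consistent with Lagrange.
S contains the identity, every element's inverse is in S, and S is closed under ·: it is a subgroup.

Yes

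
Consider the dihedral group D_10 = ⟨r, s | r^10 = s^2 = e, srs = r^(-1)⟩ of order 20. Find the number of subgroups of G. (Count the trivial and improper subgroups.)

22

|G| = 20, so by Lagrange every subgroup order divides 20. Divisors: 1, 2, 4, 5, 10, 20.
Subgroups by order — order 1: 1; order 2: 11; order 4: 5; order 5: 1; order 10: 3; order 20: 1.
Total: 1 + 11 + 5 + 1 + 3 + 1 = 22.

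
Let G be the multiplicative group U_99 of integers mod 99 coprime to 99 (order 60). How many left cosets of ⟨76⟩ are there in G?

10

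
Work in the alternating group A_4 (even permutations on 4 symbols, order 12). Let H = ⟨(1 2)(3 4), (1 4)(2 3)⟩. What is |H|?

4

|⟨(1 2)(3 4)⟩| = 2 and |⟨(1 4)(2 3)⟩| = 2, so |H| is a multiple of lcm(2, 2) = 2 and divides |G| = 12.
Closing under the operation: H = {e, (1 2)(3 4), (1 3)(2 4), (1 4)(2 3)}, so |H| = 4.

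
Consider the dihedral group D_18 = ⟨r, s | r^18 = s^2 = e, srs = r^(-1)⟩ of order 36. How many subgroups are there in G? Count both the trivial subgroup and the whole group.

45

|G| = 36, so by Lagrange every subgroup order divides 36. Divisors: 1, 2, 3, 4, 6, 9, 12, 18, 36.
Subgroups by order — order 1: 1; order 2: 19; order 3: 1; order 4: 9; order 6: 7; order 9: 1; order 12: 3; order 18: 3; order 36: 1.
Total: 1 + 19 + 1 + 9 + 7 + 1 + 3 + 3 + 1 = 45.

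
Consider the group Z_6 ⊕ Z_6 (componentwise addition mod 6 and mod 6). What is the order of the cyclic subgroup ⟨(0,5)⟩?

The order of (0,5) in Z_6 × Z_6 is lcm(ord(0) in Z_6, ord(5) in Z_6).
ord(0) = 1 and ord(5) = 6, so |⟨(0,5)⟩| = lcm(1, 6) = 6.

6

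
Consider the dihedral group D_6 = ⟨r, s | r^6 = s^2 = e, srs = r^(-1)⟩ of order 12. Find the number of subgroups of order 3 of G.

1

|G| = 12 and 3 | 12, so subgroups of order 3 are possible by Lagrange.
The subgroups of order 3 are: {e, r^2, r^4}.
So G has 1 subgroup of order 3.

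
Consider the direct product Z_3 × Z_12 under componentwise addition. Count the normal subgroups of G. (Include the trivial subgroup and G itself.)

G is abelian, so every subgroup is normal.
G has 18 subgroups in total, hence 18 normal subgroups.

18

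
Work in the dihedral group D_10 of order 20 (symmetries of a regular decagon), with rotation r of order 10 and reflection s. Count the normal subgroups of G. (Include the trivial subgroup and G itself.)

7

G has 22 subgroups. Checking conjugation-invariance by order — order 1: 1/1 normal; order 2: 1/11 normal; order 4: 0/5 normal; order 5: 1/1 normal; order 10: 3/3 normal; order 20: 1/1 normal.
Total normal subgroups: 7.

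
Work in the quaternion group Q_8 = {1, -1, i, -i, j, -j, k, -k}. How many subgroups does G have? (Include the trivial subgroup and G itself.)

|G| = 8, so by Lagrange every subgroup order divides 8. Divisors: 1, 2, 4, 8.
Subgroups by order — order 1: 1; order 2: 1; order 4: 3; order 8: 1.
Total: 1 + 1 + 3 + 1 = 6.

6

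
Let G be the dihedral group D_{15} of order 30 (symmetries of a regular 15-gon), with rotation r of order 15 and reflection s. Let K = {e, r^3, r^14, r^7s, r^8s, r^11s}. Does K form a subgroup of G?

No

r^14 ∈ K but its inverse r ∉ K, so K is not a subgroup.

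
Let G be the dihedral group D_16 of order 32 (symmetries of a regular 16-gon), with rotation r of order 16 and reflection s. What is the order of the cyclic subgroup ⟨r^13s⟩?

2

Computing powers of r^13s: the smallest k with (r^13s)^k = e is k = 2.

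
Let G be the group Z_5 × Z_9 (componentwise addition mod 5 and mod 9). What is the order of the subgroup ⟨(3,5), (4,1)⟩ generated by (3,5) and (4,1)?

45

|⟨(3,5)⟩| = 45 and |⟨(4,1)⟩| = 45, so |H| is a multiple of lcm(45, 45) = 45 and divides |G| = 45.
Closing {(3,5), (4,1)} under the group operation gives all of G, so |H| = 45.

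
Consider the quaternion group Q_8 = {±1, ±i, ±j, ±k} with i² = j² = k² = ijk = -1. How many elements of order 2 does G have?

The elements of order 2 are: -1.
That's 1.

1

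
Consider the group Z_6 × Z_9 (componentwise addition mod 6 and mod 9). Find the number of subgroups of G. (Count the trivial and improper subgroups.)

20

|G| = 54, so by Lagrange every subgroup order divides 54. Divisors: 1, 2, 3, 6, 9, 18, 27, 54.
Subgroups by order — order 1: 1; order 2: 1; order 3: 4; order 6: 4; order 9: 4; order 18: 4; order 27: 1; order 54: 1.
Total: 1 + 1 + 4 + 4 + 4 + 4 + 1 + 1 = 20.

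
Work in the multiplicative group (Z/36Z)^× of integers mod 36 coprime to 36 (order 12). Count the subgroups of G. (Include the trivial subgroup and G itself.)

10

|G| = 12, so by Lagrange every subgroup order divides 12. Divisors: 1, 2, 3, 4, 6, 12.
Subgroups by order — order 1: 1; order 2: 3; order 3: 1; order 4: 1; order 6: 3; order 12: 1.
Total: 1 + 3 + 1 + 1 + 3 + 1 = 10.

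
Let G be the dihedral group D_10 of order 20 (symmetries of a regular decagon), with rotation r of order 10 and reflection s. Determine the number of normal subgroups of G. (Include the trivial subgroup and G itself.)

7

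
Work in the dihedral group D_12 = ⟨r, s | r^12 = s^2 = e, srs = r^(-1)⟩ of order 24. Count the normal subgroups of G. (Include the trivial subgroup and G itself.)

9

G has 34 subgroups. Checking conjugation-invariance by order — order 1: 1/1 normal; order 2: 1/13 normal; order 3: 1/1 normal; order 4: 1/7 normal; order 6: 1/5 normal; order 8: 0/3 normal; order 12: 3/3 normal; order 24: 1/1 normal.
Total normal subgroups: 9.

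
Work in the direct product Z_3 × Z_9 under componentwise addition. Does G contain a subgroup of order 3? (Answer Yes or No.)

3 | 27. A subgroup of order 3 is {(0,0), (0,3), (0,6)}.

Yes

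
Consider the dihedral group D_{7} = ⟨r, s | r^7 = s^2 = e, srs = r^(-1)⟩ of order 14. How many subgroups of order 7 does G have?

1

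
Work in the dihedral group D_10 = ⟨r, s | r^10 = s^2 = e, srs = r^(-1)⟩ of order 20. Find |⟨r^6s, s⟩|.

10

|⟨r^6s⟩| = 2 and |⟨s⟩| = 2, so |H| is a multiple of lcm(2, 2) = 2 and divides |G| = 20.
Closing under the operation: H = {e, r^2, r^4, r^6, r^8, s, r^2s, r^4s, r^6s, r^8s}, so |H| = 10.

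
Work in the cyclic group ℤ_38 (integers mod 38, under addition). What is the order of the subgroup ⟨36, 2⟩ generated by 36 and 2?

19

|⟨36⟩| = 19 and |⟨2⟩| = 19, so |H| is a multiple of lcm(19, 19) = 19 and divides |G| = 38.
Closing under the operation: H = {0, 2, 4, 6, 8, 10, 12, 14, 16, 18, 20, 22, 24, 26, 28, 30, 32, 34, 36}, so |H| = 19.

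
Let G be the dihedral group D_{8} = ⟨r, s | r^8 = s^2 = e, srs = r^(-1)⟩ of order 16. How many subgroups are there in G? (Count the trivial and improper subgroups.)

|G| = 16, so by Lagrange every subgroup order divides 16. Divisors: 1, 2, 4, 8, 16.
Subgroups by order — order 1: 1; order 2: 9; order 4: 5; order 8: 3; order 16: 1.
Total: 1 + 9 + 5 + 3 + 1 = 19.

19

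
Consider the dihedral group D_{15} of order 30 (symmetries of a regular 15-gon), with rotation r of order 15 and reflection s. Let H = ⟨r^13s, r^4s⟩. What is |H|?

|⟨r^13s⟩| = 2 and |⟨r^4s⟩| = 2, so |H| is a multiple of lcm(2, 2) = 2 and divides |G| = 30.
Closing under the operation: H = {e, r^3, r^6, r^9, r^12, rs, r^4s, r^7s, r^10s, r^13s}, so |H| = 10.

10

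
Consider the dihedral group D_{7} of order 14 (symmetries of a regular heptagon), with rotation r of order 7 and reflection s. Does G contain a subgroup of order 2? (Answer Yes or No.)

Yes

2 | 14. A subgroup of order 2 is {e, r^2s}.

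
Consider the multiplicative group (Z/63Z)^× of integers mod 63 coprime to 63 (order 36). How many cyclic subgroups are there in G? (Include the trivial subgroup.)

20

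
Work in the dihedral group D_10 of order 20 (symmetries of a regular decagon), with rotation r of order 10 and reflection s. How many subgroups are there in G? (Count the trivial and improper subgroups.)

22

|G| = 20, so by Lagrange every subgroup order divides 20. Divisors: 1, 2, 4, 5, 10, 20.
Subgroups by order — order 1: 1; order 2: 11; order 4: 5; order 5: 1; order 10: 3; order 20: 1.
Total: 1 + 11 + 5 + 1 + 3 + 1 = 22.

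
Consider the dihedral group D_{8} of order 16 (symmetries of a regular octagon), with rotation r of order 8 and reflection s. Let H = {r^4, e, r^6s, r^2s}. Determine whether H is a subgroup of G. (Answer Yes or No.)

|H| = 4 divides |G| = 16, consistent with Lagrange.
H contains the identity, every element's inverse is in H, and H is closed under ·: it is a subgroup.

Yes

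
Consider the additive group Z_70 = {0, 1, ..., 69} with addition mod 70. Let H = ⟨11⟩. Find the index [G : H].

1

|⟨11⟩| = 70 and |G| = 70.
By Lagrange, [G : H] = |G|/|H| = 70/70 = 1.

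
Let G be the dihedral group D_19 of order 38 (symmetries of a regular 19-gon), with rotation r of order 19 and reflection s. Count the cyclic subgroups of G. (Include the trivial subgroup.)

21

Each element a generates a cyclic subgroup ⟨a⟩; distinct elements may generate the same one (a cyclic group of order d has φ(d) generators).
Cyclic subgroups by order — order 1: 1; order 2: 19; order 19: 1.
Total: 21.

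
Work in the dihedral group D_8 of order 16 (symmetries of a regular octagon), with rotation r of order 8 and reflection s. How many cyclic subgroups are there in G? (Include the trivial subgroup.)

Each element a generates a cyclic subgroup ⟨a⟩; distinct elements may generate the same one (a cyclic group of order d has φ(d) generators).
Cyclic subgroups by order — order 1: 1; order 2: 9; order 4: 1; order 8: 1.
Total: 12.

12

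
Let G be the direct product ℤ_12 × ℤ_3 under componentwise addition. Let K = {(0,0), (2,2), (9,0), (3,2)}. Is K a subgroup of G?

No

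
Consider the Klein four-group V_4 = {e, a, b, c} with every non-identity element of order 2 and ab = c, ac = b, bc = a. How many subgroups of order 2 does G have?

3

|G| = 4 and 2 | 4, so subgroups of order 2 are possible by Lagrange.
The subgroups of order 2 are: {e, a}; {e, b}; {e, c}.
So G has 3 subgroups of order 2.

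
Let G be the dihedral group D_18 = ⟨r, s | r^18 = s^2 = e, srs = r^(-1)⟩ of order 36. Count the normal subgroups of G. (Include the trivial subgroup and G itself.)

G has 45 subgroups. Checking conjugation-invariance by order — order 1: 1/1 normal; order 2: 1/19 normal; order 3: 1/1 normal; order 4: 0/9 normal; order 6: 1/7 normal; order 9: 1/1 normal; order 12: 0/3 normal; order 18: 3/3 normal; order 36: 1/1 normal.
Total normal subgroups: 9.

9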